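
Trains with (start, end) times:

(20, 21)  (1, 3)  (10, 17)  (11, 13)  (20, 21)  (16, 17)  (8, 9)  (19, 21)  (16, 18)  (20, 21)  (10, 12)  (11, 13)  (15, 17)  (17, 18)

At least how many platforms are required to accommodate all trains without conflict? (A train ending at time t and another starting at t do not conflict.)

The answer is the maximum number of intervals overlapping at any instant.
Events (time:±→running): 1:+→1 3:-→0 8:+→1 9:-→0 10:+→1 10:+→2 11:+→3 11:+→4 … peak 4.

4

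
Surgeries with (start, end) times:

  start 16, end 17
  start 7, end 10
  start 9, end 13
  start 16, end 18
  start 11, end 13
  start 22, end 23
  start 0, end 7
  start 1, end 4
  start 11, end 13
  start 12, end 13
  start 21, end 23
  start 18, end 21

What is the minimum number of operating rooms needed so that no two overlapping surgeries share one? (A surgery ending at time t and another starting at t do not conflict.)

The answer is the maximum number of intervals overlapping at any instant.
Events (time:±→running): 0:+→1 1:+→2 4:-→1 7:-→0 7:+→1 9:+→2 10:-→1 11:+→2 11:+→3 12:+→4 … peak 4.

4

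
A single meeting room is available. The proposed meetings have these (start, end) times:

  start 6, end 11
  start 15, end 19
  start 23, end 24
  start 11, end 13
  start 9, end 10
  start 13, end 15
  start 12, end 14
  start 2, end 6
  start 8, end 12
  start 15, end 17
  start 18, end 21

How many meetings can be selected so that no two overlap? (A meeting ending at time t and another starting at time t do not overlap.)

Sorted by end: (2,6)  (9,10)  (6,11)  (8,12)  (11,13)  (12,14)  (13,15)  (15,17)  (15,19)  (18,21)  (23,24)
take (2,6); take (9,10); skip (8,12); take (11,13); take (13,15); take (15,17); skip (15,19); take (18,21); take (23,24).
Selected 7 meetings.

7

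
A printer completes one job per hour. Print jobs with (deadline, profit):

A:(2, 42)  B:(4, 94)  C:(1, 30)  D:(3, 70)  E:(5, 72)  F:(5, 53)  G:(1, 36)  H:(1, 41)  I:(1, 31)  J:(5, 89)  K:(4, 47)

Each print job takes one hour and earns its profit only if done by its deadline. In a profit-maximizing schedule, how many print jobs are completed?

Take jobs in profit order; each goes to the latest open slot no later than its deadline.
Profit order: B=94 J=89 E=72 D=70 F=53 K=47 A=42 H=41 G=36 I=31 C=30
Assign: B→slot 4, J→slot 5, E→slot 3, D→slot 2, F→slot 1, K skipped, A skipped, H skipped, G skipped, I skipped, C skipped.
Slots: [1:F] [2:D] [3:E] [4:B] [5:J]
5 of 11 scheduled.

5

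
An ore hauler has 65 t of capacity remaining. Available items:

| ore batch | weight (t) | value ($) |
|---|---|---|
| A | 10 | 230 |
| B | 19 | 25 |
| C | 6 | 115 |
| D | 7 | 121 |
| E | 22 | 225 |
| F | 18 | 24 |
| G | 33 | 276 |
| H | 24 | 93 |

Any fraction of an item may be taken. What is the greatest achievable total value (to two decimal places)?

Sort by value per unit weight and fill in that order.
Order: A (230/10=23.00) > C (115/6=19.17) > D (121/7=17.29) > E (225/22=10.23) > G (276/33=8.36) > H (93/24=3.88) > F (24/18=1.33) > B (25/19=1.32)
Fill: take A (10 @ 230) → take C (6 @ 115) → take D (7 @ 121) → take E (22 @ 225) → take 20/33 of G → 167.27; 65/65 used.
Total value = 858.27

858.27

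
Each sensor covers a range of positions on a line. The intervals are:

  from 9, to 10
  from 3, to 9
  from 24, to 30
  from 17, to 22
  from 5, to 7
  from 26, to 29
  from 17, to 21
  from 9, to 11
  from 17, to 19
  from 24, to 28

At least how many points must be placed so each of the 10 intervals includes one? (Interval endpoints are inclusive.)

By right end: [5,7]  [3,9]  [9,10]  [9,11]  [17,19]  [17,21]  [17,22]  [24,28]  [26,29]  [24,30]
[5,7] uncovered → point at 7; [9,10] uncovered → point at 10; [17,19] uncovered → point at 19; [24,28] uncovered → point at 28.
Points: 7, 10, 19, 28 (4 total).

4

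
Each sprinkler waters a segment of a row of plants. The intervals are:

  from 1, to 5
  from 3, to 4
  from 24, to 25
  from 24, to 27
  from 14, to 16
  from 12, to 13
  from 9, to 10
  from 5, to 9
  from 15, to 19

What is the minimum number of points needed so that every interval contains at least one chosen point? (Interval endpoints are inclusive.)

Sort by right endpoint; whenever an interval is uncovered, place a point at its right end.
Sorted: [3,4] [1,5] [5,9] [9,10] [12,13] [14,16] [15,19] [24,25] [24,27]
{[3,4],[1,5]} hit by 4; {[5,9],[9,10]} hit by 9; {[12,13]} hit by 13; {[14,16],[15,19]} hit by 16; {[24,25],[24,27]} hit by 25.
Points: 4, 9, 13, 16, 25 (5 total).

5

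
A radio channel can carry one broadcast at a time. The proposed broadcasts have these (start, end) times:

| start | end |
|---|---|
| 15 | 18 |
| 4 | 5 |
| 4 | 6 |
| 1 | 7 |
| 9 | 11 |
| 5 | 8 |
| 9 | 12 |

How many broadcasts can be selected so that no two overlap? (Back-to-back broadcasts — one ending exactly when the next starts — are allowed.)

4

By end time: (4,5), (4,6), (1,7), (5,8), (9,11), (9,12), (15,18).
Pick (4,5); next start ≥ 5 → (5,8); next start ≥ 8 → (9,11); next start ≥ 11 → (15,18).
Selected 4 broadcasts.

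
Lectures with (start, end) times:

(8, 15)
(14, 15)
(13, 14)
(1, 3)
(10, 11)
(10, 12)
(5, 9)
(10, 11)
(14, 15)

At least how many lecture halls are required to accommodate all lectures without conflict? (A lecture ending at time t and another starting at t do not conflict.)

4

starts: [1, 5, 8, 10, 10, 10, 13, 14, 14]
ends:   [3, 9, 11, 11, 12, 14, 15, 15, 15]
s1→1 e3→0 s5→1 s8→2 e9→1 s10→2 s10→3 s10→4  — peak 4.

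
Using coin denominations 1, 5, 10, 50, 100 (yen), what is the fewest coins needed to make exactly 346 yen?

Greedy: take as many of the largest coin as possible, then repeat with the remainder.
346 = 3×100 + 4×10 + 1×5 + 1×1
Total coins = 3 + 4 + 1 + 1 = 9

9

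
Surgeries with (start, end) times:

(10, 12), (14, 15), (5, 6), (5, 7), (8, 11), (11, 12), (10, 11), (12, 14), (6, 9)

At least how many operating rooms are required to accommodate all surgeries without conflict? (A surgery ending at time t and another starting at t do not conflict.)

3

The answer is the maximum number of intervals overlapping at any instant.
starts: [5, 5, 6, 8, 10, 10, 11, 12, 14]
ends:   [6, 7, 9, 11, 11, 12, 12, 14, 15]
s5→1 s5→2 e6→1 s6→2 e7→1 s8→2 e9→1 s10→2 s10→3  — peak 3.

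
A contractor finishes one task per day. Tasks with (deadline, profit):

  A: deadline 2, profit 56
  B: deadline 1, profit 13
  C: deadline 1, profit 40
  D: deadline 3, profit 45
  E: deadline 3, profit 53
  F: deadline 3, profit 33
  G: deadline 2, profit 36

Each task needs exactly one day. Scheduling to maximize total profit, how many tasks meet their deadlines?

By profit: A(d2,56), E(d3,53), D(d3,45), C(d1,40), G(d2,36), F(d3,33), B(d1,13)
A→slot 2; E→slot 3; D→slot 1; C skipped; G skipped; F skipped; B skipped.
3 of 7 scheduled.

3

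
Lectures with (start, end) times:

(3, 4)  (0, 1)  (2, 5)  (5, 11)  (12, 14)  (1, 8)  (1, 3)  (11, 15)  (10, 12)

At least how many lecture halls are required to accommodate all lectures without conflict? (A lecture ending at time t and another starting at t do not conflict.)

Events (time:±→running): 0:+→1 1:-→0 1:+→1 1:+→2 2:+→3 … peak 3.

3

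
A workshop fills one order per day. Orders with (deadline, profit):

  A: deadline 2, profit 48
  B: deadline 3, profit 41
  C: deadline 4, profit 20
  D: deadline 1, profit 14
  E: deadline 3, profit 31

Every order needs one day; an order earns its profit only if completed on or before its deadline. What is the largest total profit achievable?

140

Take jobs in profit order; each goes to the latest open slot no later than its deadline.
By profit: A(d2,48), B(d3,41), E(d3,31), C(d4,20), D(d1,14)
A→slot 2; B→slot 3; E→slot 1; C→slot 4; D skipped.
Profit = 31 + 48 + 41 + 20 = 140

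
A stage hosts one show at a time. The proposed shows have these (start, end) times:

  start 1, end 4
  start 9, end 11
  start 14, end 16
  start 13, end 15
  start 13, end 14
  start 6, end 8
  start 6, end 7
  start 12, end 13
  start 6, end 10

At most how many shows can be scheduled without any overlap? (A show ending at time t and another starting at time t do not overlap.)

6

Sorted by end: (1,4)  (6,7)  (6,8)  (6,10)  (9,11)  (12,13)  (13,14)  (13,15)  (14,16)
take (1,4); take (6,7); skip (6,10); take (9,11); take (12,13); take (13,14); take (14,16).
Selected 6 shows.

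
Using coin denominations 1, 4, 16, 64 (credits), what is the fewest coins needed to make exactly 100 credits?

4

Use the largest denomination that fits, subtract, and repeat.
100 − 1×64→36 − 2×16→4 − 1×4→0
Total coins = 1 + 2 + 1 = 4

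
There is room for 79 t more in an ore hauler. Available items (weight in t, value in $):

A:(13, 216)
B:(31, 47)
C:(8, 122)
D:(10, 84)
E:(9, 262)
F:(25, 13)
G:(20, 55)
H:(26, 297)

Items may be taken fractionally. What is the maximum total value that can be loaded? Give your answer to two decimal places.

Order: E (262/9=29.11) > A (216/13=16.62) > C (122/8=15.25) > H (297/26=11.42) > D (84/10=8.40) > G (55/20=2.75) > B (47/31=1.52) > F (13/25=0.52)
Fill: take E (9 @ 262) → take A (13 @ 216) → take C (8 @ 122) → take H (26 @ 297) → take D (10 @ 84) → take 13/20 of G → 35.75; 79/79 used.
Total value = 1016.75

1016.75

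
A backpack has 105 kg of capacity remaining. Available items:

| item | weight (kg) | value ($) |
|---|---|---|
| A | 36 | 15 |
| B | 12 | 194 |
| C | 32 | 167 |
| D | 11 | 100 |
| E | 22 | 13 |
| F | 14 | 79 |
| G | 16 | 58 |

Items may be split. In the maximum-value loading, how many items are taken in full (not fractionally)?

5

Sort by value per unit weight and fill in that order.
Order: B (194/12=16.17) > D (100/11=9.09) > F (79/14=5.64) > C (167/32=5.22) > G (58/16=3.62) > E (13/22=0.59) > A (15/36=0.42)
Fill: take B (12 @ 194) → take D (11 @ 100) → take F (14 @ 79) → take C (32 @ 167) → take G (16 @ 58) → take 20/22 of E → 11.82; 105/105 used.
5 item(s) taken whole; one partial (take 20/22 of E).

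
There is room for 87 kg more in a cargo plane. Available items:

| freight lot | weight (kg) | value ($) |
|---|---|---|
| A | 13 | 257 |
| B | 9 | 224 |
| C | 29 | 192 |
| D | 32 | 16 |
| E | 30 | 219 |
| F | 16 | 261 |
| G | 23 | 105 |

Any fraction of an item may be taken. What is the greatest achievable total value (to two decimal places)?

1086.79

Sort by value per unit weight and fill in that order.
Order: B (224/9=24.89) > A (257/13=19.77) > F (261/16=16.31) > E (219/30=7.30) > C (192/29=6.62) > G (105/23=4.57) > D (16/32=0.50)
Fill: take B (9 @ 224) → take A (13 @ 257) → take F (16 @ 261) → take E (30 @ 219) → take 19/29 of C → 125.79; 87/87 used.
Total value = 1086.79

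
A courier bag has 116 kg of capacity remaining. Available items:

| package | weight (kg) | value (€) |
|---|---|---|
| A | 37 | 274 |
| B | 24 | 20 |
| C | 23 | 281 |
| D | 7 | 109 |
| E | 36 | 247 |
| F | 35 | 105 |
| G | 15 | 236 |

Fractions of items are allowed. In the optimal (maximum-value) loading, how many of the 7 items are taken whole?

Sort by value per unit weight and fill in that order.
Ratios (sorted): G 15.73, D 15.57, C 12.22, A 7.41, E 6.86, F 3.00, B 0.83
take G (15 @ 236); take D (7 @ 109); take C (23 @ 281); take A (37 @ 274); take 34/36 of E → 233.28. Capacity used 116/116.
4 item(s) taken whole; one partial (take 34/36 of E).

4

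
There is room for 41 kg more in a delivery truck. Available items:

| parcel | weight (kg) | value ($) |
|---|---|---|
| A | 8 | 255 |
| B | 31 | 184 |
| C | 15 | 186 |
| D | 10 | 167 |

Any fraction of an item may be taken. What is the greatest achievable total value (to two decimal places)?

Greedy by value/weight ratio, highest first.
Order: A (255/8=31.88) > D (167/10=16.70) > C (186/15=12.40) > B (184/31=5.94)
Fill: take A (8 @ 255) → take D (10 @ 167) → take C (15 @ 186) → take 8/31 of B → 47.48; 41/41 used.
Total value = 655.48

655.48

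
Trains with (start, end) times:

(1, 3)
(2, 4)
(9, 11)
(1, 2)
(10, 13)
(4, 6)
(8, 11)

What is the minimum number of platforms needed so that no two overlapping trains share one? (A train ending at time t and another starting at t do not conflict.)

3

Count concurrent intervals with a sweep; the peak is the room count.
starts: [1, 1, 2, 4, 8, 9, 10]
ends:   [2, 3, 4, 6, 11, 11, 13]
s1→1 s1→2 e2→1 s2→2 e3→1 e4→0 s4→1 e6→0 s8→1 s9→2 s10→3  — peak 3.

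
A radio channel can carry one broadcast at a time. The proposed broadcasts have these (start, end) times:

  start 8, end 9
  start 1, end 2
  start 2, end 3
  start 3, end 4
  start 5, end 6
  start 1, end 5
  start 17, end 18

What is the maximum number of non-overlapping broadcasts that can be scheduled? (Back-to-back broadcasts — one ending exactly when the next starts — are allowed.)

Order by finish time; keep every interval that doesn't clash with the previous kept one.
By end time: (1,2), (2,3), (3,4), (1,5), (5,6), (8,9), (17,18).
Pick (1,2); next start ≥ 2 → (2,3); next start ≥ 3 → (3,4); next start ≥ 4 → (5,6); next start ≥ 6 → (8,9); next start ≥ 9 → (17,18).
Selected 6 broadcasts.

6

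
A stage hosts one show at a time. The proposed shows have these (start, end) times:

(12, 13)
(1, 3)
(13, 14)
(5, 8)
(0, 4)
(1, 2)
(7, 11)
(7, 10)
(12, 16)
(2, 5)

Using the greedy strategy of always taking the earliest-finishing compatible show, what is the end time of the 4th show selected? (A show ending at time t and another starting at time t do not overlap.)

13

Greedy by earliest finish: after sorting by end time, pick each interval compatible with the last pick.
Sorted by end: (1,2)  (1,3)  (0,4)  (2,5)  (5,8)  (7,10)  (7,11)  (12,13)  (13,14)  (12,16)
take (1,2); skip (0,4); take (2,5); take (5,8); skip (7,11); take (12,13); take (13,14); skip (12,16).
Selected: (1,2) (2,5) (5,8) (12,13) (13,14)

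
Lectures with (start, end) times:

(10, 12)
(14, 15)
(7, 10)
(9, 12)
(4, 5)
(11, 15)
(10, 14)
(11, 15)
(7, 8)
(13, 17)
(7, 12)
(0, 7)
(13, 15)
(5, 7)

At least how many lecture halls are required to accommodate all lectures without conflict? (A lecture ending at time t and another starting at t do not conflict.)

6

starts: [0, 4, 5, 7, 7, 7, 9, 10, 10, 11, 11, 13, 13, 14]
ends:   [5, 7, 7, 8, 10, 12, 12, 12, 14, 15, 15, 15, 15, 17]
s0→1 s4→2 e5→1 s5→2 e7→1 e7→0 s7→1 s7→2 s7→3 e8→2 s9→3 e10→2 s10→3 s10→4 s11→5 s11→6  — peak 6.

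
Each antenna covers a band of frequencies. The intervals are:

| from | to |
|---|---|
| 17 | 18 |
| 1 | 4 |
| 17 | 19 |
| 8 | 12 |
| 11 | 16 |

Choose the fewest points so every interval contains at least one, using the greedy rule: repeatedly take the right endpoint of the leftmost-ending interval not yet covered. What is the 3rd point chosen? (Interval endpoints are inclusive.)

18

Process intervals by earliest right end; each time one isn't hit yet, stab at its right endpoint.
Sorted: [1,4] [8,12] [11,16] [17,18] [17,19]
{[1,4]} hit by 4; {[8,12],[11,16]} hit by 12; {[17,18],[17,19]} hit by 18.
Points: 4, 12, 18 (3 total).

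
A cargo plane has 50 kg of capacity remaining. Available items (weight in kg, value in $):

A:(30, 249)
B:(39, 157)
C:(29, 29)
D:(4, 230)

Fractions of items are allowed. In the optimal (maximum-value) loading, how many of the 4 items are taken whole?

Order: D (230/4=57.50) > A (249/30=8.30) > B (157/39=4.03) > C (29/29=1.00)
Fill: take D (4 @ 230) → take A (30 @ 249) → take 16/39 of B → 64.41; 50/50 used.
2 item(s) taken whole; one partial (take 16/39 of B).

2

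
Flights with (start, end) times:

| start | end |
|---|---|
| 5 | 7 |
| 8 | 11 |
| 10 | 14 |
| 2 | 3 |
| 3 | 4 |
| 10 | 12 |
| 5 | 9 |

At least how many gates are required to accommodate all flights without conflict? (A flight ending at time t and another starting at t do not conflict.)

Count concurrent intervals with a sweep; the peak is the room count.
Events (time:±→running): 2:+→1 3:-→0 3:+→1 4:-→0 5:+→1 5:+→2 7:-→1 8:+→2 9:-→1 10:+→2 10:+→3 … peak 3.

3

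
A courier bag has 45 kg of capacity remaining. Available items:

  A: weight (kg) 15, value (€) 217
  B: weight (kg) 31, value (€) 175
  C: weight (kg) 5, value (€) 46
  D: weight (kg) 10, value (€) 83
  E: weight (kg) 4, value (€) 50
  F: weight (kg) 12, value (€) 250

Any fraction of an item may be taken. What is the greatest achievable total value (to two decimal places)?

Greedy by value/weight ratio, highest first.
Ratios (sorted): F 20.83, A 14.47, E 12.50, C 9.20, D 8.30, B 5.65
take F (12 @ 250); take A (15 @ 217); take E (4 @ 50); take C (5 @ 46); take 9/10 of D → 74.70. Capacity used 45/45.
Total value = 637.70

637.70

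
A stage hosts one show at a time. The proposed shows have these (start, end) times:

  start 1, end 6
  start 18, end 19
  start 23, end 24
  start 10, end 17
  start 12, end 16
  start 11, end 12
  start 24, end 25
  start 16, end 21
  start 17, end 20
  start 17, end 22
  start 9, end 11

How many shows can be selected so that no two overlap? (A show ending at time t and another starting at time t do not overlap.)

Greedy by earliest finish: after sorting by end time, pick each interval compatible with the last pick.
By end time: (1,6), (9,11), (11,12), (12,16), (10,17), (18,19), (17,20), (16,21), (17,22), (23,24), (24,25).
Pick (1,6); next start ≥ 6 → (9,11); next start ≥ 11 → (11,12); next start ≥ 12 → (12,16); next start ≥ 16 → (18,19); next start ≥ 19 → (23,24); next start ≥ 24 → (24,25).
Selected 7 shows.

7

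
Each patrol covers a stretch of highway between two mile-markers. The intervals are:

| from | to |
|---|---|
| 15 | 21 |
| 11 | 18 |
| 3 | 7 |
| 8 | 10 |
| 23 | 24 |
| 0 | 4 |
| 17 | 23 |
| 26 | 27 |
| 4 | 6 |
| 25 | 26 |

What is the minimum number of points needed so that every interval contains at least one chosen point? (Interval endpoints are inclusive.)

5

Process intervals by earliest right end; each time one isn't hit yet, stab at its right endpoint.
By right end: [0,4]  [4,6]  [3,7]  [8,10]  [11,18]  [15,21]  [17,23]  [23,24]  [25,26]  [26,27]
[0,4] uncovered → point at 4; [8,10] uncovered → point at 10; [11,18] uncovered → point at 18; [23,24] uncovered → point at 24; [25,26] uncovered → point at 26.
Points: 4, 10, 18, 24, 26 (5 total).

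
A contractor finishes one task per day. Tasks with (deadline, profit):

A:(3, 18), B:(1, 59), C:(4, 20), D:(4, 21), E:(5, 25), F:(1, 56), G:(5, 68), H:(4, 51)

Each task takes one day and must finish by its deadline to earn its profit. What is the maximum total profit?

Sort by profit descending; place each in the latest free slot ≤ its deadline.
By profit: G(d5,68), B(d1,59), F(d1,56), H(d4,51), E(d5,25), D(d4,21), C(d4,20), A(d3,18)
G→slot 5; B→slot 1; F skipped; H→slot 4; E→slot 3; D→slot 2; C skipped; A skipped.
Profit = 59 + 21 + 25 + 51 + 68 = 224

224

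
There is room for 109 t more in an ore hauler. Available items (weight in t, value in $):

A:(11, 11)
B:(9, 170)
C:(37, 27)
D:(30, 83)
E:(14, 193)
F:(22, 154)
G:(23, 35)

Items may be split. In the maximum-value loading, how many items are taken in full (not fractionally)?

6

Ratios (sorted): B 18.89, E 13.79, F 7.00, D 2.77, G 1.52, A 1.00, C 0.73
take B (9 @ 170); take E (14 @ 193); take F (22 @ 154); take D (30 @ 83); take G (23 @ 35); take A (11 @ 11). Capacity used 109/109.
6 item(s) taken whole.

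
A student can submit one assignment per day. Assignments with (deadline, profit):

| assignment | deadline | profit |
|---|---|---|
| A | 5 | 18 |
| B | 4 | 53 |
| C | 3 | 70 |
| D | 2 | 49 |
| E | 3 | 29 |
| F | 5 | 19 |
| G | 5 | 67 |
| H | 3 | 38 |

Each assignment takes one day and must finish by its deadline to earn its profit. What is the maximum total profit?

By profit: C(d3,70), G(d5,67), B(d4,53), D(d2,49), H(d3,38), E(d3,29), F(d5,19), A(d5,18)
C→slot 3; G→slot 5; B→slot 4; D→slot 2; H→slot 1; E skipped; F skipped; A skipped.
Profit = 38 + 49 + 70 + 53 + 67 = 277

277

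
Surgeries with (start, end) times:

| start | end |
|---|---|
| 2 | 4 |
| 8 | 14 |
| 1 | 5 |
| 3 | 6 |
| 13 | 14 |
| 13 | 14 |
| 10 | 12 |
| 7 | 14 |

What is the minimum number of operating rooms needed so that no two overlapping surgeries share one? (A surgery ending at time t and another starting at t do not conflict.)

Count concurrent intervals with a sweep; the peak is the room count.
Events (time:±→running): 1:+→1 2:+→2 3:+→3 4:-→2 5:-→1 6:-→0 7:+→1 8:+→2 10:+→3 12:-→2 13:+→3 13:+→4 … peak 4.

4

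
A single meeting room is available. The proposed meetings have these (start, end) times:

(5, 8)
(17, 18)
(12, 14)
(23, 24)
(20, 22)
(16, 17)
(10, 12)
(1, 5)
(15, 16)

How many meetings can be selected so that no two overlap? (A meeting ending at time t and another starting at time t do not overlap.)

9

By end time: (1,5), (5,8), (10,12), (12,14), (15,16), (16,17), (17,18), (20,22), (23,24).
Pick (1,5); next start ≥ 5 → (5,8); next start ≥ 8 → (10,12); next start ≥ 12 → (12,14); next start ≥ 14 → (15,16); next start ≥ 16 → (16,17); next start ≥ 17 → (17,18); next start ≥ 18 → (20,22); next start ≥ 22 → (23,24).
Selected 9 meetings.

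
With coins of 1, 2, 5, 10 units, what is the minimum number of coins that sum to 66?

66 = 6×10 + 1×5 + 1×1
Total coins = 6 + 1 + 1 = 8

8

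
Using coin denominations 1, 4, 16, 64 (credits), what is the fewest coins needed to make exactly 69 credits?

69 = 1×64 + 1×4 + 1×1
Total coins = 1 + 1 + 1 = 3

3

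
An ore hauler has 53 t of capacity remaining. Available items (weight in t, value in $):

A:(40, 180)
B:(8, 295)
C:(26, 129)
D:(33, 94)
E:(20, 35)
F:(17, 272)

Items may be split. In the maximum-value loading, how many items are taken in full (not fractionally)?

3

Sort by value per unit weight and fill in that order.
Order: B (295/8=36.88) > F (272/17=16.00) > C (129/26=4.96) > A (180/40=4.50) > D (94/33=2.85) > E (35/20=1.75)
Fill: take B (8 @ 295) → take F (17 @ 272) → take C (26 @ 129) → take 2/40 of A → 9.00; 53/53 used.
3 item(s) taken whole; one partial (take 2/40 of A).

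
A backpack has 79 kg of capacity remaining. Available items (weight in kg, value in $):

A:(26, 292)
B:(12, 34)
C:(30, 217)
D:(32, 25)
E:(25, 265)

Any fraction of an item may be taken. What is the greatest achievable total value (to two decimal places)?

759.53

Greedy by value/weight ratio, highest first.
Ratios (sorted): A 11.23, E 10.60, C 7.23, B 2.83, D 0.78
take A (26 @ 292); take E (25 @ 265); take 28/30 of C → 202.53. Capacity used 79/79.
Total value = 759.53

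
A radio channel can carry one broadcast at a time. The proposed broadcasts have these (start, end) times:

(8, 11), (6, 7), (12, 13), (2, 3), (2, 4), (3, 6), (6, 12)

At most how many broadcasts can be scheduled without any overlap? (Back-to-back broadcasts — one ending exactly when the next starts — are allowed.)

Sort by end time and greedily take each interval whose start is ≥ the last chosen end.
By end time: (2,3), (2,4), (3,6), (6,7), (8,11), (6,12), (12,13).
Pick (2,3); next start ≥ 3 → (3,6); next start ≥ 6 → (6,7); next start ≥ 7 → (8,11); next start ≥ 11 → (12,13).
Selected 5 broadcasts.

5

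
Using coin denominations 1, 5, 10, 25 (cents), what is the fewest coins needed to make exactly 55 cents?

Use the largest denomination that fits, subtract, and repeat.
55 − 2×25→5 − 1×5→0
Total coins = 2 + 1 = 3

3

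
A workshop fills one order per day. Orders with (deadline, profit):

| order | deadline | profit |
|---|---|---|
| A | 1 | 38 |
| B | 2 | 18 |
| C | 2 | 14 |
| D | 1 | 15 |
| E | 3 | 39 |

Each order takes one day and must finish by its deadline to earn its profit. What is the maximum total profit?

95

Profit order: E=39 A=38 B=18 D=15 C=14
Assign: E→slot 3, A→slot 1, B→slot 2, D skipped, C skipped.
Slots: [1:A] [2:B] [3:E]
Profit = 38 + 18 + 39 = 95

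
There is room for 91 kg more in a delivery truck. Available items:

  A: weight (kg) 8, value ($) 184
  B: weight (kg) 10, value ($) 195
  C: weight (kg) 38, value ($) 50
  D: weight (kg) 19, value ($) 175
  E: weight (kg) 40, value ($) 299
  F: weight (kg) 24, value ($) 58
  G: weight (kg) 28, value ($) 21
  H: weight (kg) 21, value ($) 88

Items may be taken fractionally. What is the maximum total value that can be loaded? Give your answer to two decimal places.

Sort by value per unit weight and fill in that order.
Ratios (sorted): A 23.00, B 19.50, D 9.21, E 7.47, H 4.19, F 2.42, C 1.32, G 0.75
take A (8 @ 184); take B (10 @ 195); take D (19 @ 175); take E (40 @ 299); take 14/21 of H → 58.67. Capacity used 91/91.
Total value = 911.67

911.67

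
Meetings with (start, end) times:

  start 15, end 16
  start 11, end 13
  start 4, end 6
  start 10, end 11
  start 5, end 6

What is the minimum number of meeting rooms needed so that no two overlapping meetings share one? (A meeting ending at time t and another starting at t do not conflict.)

The answer is the maximum number of intervals overlapping at any instant.
Events (time:±→running): 4:+→1 5:+→2 … peak 2.

2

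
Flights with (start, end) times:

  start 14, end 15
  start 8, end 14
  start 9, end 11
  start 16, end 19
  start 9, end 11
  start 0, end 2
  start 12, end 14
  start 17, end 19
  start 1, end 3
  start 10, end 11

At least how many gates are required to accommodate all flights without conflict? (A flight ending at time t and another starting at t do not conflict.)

4

The answer is the maximum number of intervals overlapping at any instant.
starts: [0, 1, 8, 9, 9, 10, 12, 14, 16, 17]
ends:   [2, 3, 11, 11, 11, 14, 14, 15, 19, 19]
s0→1 s1→2 e2→1 e3→0 s8→1 s9→2 s9→3 s10→4  — peak 4.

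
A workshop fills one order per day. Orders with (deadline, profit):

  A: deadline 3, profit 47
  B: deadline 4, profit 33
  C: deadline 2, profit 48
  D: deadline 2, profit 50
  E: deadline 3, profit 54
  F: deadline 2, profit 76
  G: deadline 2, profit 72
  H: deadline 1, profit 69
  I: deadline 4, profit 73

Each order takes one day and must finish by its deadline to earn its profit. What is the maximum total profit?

275

Take jobs in profit order; each goes to the latest open slot no later than its deadline.
By profit: F(d2,76), I(d4,73), G(d2,72), H(d1,69), E(d3,54), D(d2,50), C(d2,48), A(d3,47), B(d4,33)
F→slot 2; I→slot 4; G→slot 1; H skipped; E→slot 3; D skipped; C skipped; A skipped; B skipped.
Profit = 72 + 76 + 54 + 73 = 275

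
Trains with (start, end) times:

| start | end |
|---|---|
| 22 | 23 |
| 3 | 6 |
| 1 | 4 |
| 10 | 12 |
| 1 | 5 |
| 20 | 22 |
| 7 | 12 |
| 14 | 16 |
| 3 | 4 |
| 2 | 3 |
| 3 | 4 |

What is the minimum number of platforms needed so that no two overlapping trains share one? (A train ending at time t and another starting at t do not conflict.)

5

starts: [1, 1, 2, 3, 3, 3, 7, 10, 14, 20, 22]
ends:   [3, 4, 4, 4, 5, 6, 12, 12, 16, 22, 23]
s1→1 s1→2 s2→3 e3→2 s3→3 s3→4 s3→5  — peak 5.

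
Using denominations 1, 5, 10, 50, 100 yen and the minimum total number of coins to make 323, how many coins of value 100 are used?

323 − 3×100→23 − 2×10→3 − 3×1→0
Count of 100: 3

3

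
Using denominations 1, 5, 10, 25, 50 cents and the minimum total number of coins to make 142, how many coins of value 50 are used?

2

Greedy: take as many of the largest coin as possible, then repeat with the remainder.
142 = 2×50 + 1×25 + 1×10 + 1×5 + 2×1
Count of 50: 2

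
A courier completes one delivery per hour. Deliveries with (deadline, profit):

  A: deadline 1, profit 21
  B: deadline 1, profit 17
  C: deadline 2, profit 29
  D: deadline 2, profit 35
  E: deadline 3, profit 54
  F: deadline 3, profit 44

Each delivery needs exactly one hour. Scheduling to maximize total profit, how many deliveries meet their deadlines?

3

Profit order: E=54 F=44 D=35 C=29 A=21 B=17
Assign: E→slot 3, F→slot 2, D→slot 1, C skipped, A skipped, B skipped.
Slots: [1:D] [2:F] [3:E]
3 of 6 scheduled.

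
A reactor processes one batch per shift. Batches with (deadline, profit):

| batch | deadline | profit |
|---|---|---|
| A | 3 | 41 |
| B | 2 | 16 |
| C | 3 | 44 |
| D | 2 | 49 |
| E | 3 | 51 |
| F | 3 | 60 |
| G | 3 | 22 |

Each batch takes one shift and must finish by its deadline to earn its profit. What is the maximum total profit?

160

By profit: F(d3,60), E(d3,51), D(d2,49), C(d3,44), A(d3,41), G(d3,22), B(d2,16)
F→slot 3; E→slot 2; D→slot 1; C skipped; A skipped; G skipped; B skipped.
Profit = 49 + 51 + 60 = 160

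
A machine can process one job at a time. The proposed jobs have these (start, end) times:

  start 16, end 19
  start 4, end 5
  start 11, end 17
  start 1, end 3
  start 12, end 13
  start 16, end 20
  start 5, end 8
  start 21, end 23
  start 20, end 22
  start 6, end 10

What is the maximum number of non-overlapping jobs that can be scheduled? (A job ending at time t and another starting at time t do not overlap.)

Sort by end time and greedily take each interval whose start is ≥ the last chosen end.
Sorted by end: (1,3)  (4,5)  (5,8)  (6,10)  (12,13)  (11,17)  (16,19)  (16,20)  (20,22)  (21,23)
take (1,3); take (4,5); take (5,8); take (12,13); skip (11,17); take (16,19); take (20,22); skip (21,23).
Selected 6 jobs.

6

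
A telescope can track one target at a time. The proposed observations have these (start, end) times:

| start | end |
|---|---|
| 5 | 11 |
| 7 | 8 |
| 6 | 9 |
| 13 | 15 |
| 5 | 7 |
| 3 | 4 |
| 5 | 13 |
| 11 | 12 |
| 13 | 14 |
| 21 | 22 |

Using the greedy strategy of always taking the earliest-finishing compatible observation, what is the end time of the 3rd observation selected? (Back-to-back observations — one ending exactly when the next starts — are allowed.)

8

By end time: (3,4), (5,7), (7,8), (6,9), (5,11), (11,12), (5,13), (13,14), (13,15), (21,22).
Pick (3,4); next start ≥ 4 → (5,7); next start ≥ 7 → (7,8); next start ≥ 8 → (11,12); next start ≥ 12 → (13,14); next start ≥ 14 → (21,22).
Selected: (3,4) (5,7) (7,8) (11,12) (13,14) (21,22)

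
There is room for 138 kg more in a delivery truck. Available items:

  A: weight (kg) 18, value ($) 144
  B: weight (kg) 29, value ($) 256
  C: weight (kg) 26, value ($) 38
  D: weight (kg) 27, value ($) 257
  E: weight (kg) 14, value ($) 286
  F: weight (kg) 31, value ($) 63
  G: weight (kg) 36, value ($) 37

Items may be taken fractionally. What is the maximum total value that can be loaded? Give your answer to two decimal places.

Greedy by value/weight ratio, highest first.
Ratios (sorted): E 20.43, D 9.52, B 8.83, A 8.00, F 2.03, C 1.46, G 1.03
take E (14 @ 286); take D (27 @ 257); take B (29 @ 256); take A (18 @ 144); take F (31 @ 63); take 19/26 of C → 27.77. Capacity used 138/138.
Total value = 1033.77

1033.77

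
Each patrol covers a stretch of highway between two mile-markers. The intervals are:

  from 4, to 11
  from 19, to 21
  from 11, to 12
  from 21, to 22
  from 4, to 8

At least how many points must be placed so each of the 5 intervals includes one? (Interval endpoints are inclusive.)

Sort by right endpoint; whenever an interval is uncovered, place a point at its right end.
By right end: [4,8]  [4,11]  [11,12]  [19,21]  [21,22]
[4,8] uncovered → point at 8; [11,12] uncovered → point at 12; [19,21] uncovered → point at 21.
Points: 8, 12, 21 (3 total).

3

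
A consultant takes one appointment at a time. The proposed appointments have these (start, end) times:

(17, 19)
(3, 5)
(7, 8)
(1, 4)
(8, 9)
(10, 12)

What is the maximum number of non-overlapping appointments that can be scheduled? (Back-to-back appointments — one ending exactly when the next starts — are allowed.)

Sorted by end: (1,4)  (3,5)  (7,8)  (8,9)  (10,12)  (17,19)
take (1,4); skip (3,5); take (7,8); take (8,9); take (10,12); take (17,19).
Selected 5 appointments.

5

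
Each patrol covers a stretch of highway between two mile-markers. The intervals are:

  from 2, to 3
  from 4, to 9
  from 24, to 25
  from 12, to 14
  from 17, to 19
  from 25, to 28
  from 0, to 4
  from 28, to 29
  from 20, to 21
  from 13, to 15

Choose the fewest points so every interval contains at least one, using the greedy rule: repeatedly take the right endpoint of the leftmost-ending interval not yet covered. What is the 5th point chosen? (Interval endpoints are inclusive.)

Sort by right endpoint; whenever an interval is uncovered, place a point at its right end.
Sorted: [2,3] [0,4] [4,9] [12,14] [13,15] [17,19] [20,21] [24,25] [25,28] [28,29]
{[2,3],[0,4]} hit by 3; {[4,9]} hit by 9; {[12,14],[13,15]} hit by 14; {[17,19]} hit by 19; {[20,21]} hit by 21; {[24,25],[25,28]} hit by 25; {[28,29]} hit by 29.
Points: 3, 9, 14, 19, 21, 25, 29 (7 total).

21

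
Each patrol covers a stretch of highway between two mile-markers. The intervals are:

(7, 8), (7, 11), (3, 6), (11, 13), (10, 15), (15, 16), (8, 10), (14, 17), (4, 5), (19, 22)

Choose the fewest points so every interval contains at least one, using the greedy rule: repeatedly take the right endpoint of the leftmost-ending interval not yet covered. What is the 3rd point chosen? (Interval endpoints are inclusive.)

By right end: [4,5]  [3,6]  [7,8]  [8,10]  [7,11]  [11,13]  [10,15]  [15,16]  [14,17]  [19,22]
[4,5] uncovered → point at 5; [7,8] uncovered → point at 8; [11,13] uncovered → point at 13; [15,16] uncovered → point at 16; [19,22] uncovered → point at 22.
Points: 5, 8, 13, 16, 22 (5 total).

13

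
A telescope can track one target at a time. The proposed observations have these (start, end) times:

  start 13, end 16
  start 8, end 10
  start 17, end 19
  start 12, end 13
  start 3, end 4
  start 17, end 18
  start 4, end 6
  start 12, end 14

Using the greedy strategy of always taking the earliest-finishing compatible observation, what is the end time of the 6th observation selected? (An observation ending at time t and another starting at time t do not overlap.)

18

By end time: (3,4), (4,6), (8,10), (12,13), (12,14), (13,16), (17,18), (17,19).
Pick (3,4); next start ≥ 4 → (4,6); next start ≥ 6 → (8,10); next start ≥ 10 → (12,13); next start ≥ 13 → (13,16); next start ≥ 16 → (17,18).
Selected: (3,4) (4,6) (8,10) (12,13) (13,16) (17,18)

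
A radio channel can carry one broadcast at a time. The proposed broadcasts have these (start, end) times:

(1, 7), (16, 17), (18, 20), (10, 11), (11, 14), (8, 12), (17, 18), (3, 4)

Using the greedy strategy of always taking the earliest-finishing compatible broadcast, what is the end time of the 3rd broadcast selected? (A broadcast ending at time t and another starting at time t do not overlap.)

Sorted by end: (3,4)  (1,7)  (10,11)  (8,12)  (11,14)  (16,17)  (17,18)  (18,20)
take (3,4); skip (1,7); take (10,11); skip (8,12); take (11,14); take (16,17); take (17,18); take (18,20).
Selected: (3,4) (10,11) (11,14) (16,17) (17,18) (18,20)

14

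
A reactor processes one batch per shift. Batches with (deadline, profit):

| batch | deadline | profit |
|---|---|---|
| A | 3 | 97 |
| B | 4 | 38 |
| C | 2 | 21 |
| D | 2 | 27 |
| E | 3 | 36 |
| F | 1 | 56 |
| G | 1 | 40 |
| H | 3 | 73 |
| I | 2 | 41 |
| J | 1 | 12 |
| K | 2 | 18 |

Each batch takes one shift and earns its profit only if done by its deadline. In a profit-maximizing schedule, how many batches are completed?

Take jobs in profit order; each goes to the latest open slot no later than its deadline.
Profit order: A=97 H=73 F=56 I=41 G=40 B=38 E=36 D=27 C=21 K=18 J=12
Assign: A→slot 3, H→slot 2, F→slot 1, I skipped, G skipped, B→slot 4, E skipped, D skipped, C skipped, K skipped, J skipped.
Slots: [1:F] [2:H] [3:A] [4:B]
4 of 11 scheduled.

4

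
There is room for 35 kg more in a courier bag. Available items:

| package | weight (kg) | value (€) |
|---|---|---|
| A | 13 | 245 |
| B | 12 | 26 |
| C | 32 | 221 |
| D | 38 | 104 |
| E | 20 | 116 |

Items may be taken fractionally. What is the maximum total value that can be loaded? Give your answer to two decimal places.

Ratios (sorted): A 18.85, C 6.91, E 5.80, D 2.74, B 2.17
take A (13 @ 245); take 22/32 of C → 151.94. Capacity used 35/35.
Total value = 396.94

396.94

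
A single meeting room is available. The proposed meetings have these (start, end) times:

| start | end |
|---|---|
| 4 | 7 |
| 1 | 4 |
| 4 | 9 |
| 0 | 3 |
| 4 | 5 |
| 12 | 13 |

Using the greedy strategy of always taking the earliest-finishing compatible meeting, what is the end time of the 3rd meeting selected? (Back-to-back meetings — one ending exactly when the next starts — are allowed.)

By end time: (0,3), (1,4), (4,5), (4,7), (4,9), (12,13).
Pick (0,3); next start ≥ 3 → (4,5); next start ≥ 5 → (12,13).
Selected: (0,3) (4,5) (12,13)

13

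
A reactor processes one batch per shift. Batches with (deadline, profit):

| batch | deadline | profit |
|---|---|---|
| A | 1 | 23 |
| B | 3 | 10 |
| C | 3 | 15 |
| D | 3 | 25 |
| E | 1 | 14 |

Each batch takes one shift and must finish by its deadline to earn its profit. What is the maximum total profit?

63

By profit: D(d3,25), A(d1,23), C(d3,15), E(d1,14), B(d3,10)
D→slot 3; A→slot 1; C→slot 2; E skipped; B skipped.
Profit = 23 + 15 + 25 = 63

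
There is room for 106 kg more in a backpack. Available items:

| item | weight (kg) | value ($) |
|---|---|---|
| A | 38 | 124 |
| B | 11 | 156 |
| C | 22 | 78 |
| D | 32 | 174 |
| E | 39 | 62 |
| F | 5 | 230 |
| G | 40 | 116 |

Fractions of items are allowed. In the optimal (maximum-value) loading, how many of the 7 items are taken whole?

4

Greedy by value/weight ratio, highest first.
Ratios (sorted): F 46.00, B 14.18, D 5.44, C 3.55, A 3.26, G 2.90, E 1.59
take F (5 @ 230); take B (11 @ 156); take D (32 @ 174); take C (22 @ 78); take 36/38 of A → 117.47. Capacity used 106/106.
4 item(s) taken whole; one partial (take 36/38 of A).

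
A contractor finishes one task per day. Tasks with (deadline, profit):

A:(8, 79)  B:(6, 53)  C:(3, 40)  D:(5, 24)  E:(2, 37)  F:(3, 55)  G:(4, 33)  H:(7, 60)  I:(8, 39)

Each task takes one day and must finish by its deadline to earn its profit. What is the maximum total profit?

By profit: A(d8,79), H(d7,60), F(d3,55), B(d6,53), C(d3,40), I(d8,39), E(d2,37), G(d4,33), D(d5,24)
A→slot 8; H→slot 7; F→slot 3; B→slot 6; C→slot 2; I→slot 5; E→slot 1; G→slot 4; D skipped.
Profit = 37 + 40 + 55 + 33 + 39 + 53 + 60 + 79 = 396

396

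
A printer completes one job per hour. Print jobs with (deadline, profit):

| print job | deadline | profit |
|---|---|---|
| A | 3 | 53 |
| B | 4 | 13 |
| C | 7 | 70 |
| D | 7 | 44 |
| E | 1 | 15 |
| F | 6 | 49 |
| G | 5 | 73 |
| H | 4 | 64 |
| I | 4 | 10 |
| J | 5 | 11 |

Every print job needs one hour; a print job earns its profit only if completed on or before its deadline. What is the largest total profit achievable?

368

Take jobs in profit order; each goes to the latest open slot no later than its deadline.
By profit: G(d5,73), C(d7,70), H(d4,64), A(d3,53), F(d6,49), D(d7,44), E(d1,15), B(d4,13), J(d5,11), I(d4,10)
G→slot 5; C→slot 7; H→slot 4; A→slot 3; F→slot 6; D→slot 2; E→slot 1; B skipped; J skipped; I skipped.
Profit = 15 + 44 + 53 + 64 + 73 + 49 + 70 = 368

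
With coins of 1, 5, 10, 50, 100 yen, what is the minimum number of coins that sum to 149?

10

Greedy: take as many of the largest coin as possible, then repeat with the remainder.
149 − 1×100→49 − 4×10→9 − 1×5→4 − 4×1→0
Total coins = 1 + 4 + 1 + 4 = 10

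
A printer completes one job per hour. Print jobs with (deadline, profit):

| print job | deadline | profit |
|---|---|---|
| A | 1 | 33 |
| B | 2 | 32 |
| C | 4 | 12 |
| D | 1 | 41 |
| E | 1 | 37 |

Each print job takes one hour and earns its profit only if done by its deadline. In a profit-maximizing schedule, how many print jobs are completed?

Take jobs in profit order; each goes to the latest open slot no later than its deadline.
By profit: D(d1,41), E(d1,37), A(d1,33), B(d2,32), C(d4,12)
D→slot 1; E skipped; A skipped; B→slot 2; C→slot 4.
3 of 5 scheduled.

3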